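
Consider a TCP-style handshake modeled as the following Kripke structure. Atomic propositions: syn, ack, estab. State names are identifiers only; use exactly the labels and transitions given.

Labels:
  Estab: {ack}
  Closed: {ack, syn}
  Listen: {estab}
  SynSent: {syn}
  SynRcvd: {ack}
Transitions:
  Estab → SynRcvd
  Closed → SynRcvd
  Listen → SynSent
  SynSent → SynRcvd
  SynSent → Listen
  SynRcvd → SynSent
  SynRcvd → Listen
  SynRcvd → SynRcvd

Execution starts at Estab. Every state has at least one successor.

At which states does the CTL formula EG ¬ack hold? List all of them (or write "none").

{Listen, SynSent}

States satisfying ¬ack: {Listen, SynSent}.
States satisfying EG ¬ack: {Listen, SynSent}.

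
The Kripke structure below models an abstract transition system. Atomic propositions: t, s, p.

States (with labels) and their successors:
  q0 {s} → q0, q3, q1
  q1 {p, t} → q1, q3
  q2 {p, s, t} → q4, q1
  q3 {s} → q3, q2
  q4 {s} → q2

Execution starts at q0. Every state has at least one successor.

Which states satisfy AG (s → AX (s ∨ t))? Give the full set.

{q0, q1, q2, q3, q4}

States satisfying s → AX (s ∨ t): {q0, q1, q2, q3, q4}.
States satisfying AG (s → AX (s ∨ t)): {q0, q1, q2, q3, q4}.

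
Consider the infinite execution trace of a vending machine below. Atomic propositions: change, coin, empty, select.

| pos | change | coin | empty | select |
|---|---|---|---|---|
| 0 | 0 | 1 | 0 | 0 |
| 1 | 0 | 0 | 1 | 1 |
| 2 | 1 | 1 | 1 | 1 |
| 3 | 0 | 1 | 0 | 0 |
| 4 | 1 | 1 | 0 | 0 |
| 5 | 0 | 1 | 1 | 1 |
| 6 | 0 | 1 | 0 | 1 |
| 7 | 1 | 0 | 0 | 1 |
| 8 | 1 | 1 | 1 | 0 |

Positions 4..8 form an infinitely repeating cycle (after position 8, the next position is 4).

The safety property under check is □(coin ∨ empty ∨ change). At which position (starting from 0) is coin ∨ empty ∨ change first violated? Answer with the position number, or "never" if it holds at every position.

never

coin ∨ empty ∨ change holds at every position 0..8, and those are all the positions the trace ever visits, so the invariant □(coin ∨ empty ∨ change) is never violated.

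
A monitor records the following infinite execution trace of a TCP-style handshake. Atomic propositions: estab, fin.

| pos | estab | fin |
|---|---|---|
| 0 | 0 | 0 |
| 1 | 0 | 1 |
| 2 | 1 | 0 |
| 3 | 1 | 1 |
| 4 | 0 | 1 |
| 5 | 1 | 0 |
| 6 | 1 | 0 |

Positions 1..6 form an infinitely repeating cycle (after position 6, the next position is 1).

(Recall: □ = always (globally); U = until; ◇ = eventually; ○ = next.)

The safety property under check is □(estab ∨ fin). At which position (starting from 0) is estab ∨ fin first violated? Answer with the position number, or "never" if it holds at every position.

0

At position 0 the labels are {}, so estab ∨ fin is false there. This is the first violation.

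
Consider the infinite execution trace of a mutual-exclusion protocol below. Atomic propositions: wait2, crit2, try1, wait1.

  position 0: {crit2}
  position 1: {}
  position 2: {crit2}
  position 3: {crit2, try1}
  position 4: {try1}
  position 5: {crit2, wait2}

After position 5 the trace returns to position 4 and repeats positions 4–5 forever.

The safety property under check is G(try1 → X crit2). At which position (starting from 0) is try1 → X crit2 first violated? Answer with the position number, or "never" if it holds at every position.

3

Check try1 → X crit2 at each position in order: 0 ✓, 1 ✓, 2 ✓.
At position 3 the labels are {crit2, try1} and the next position 4 has {try1}, so try1 → X crit2 is false there. This is the first violation.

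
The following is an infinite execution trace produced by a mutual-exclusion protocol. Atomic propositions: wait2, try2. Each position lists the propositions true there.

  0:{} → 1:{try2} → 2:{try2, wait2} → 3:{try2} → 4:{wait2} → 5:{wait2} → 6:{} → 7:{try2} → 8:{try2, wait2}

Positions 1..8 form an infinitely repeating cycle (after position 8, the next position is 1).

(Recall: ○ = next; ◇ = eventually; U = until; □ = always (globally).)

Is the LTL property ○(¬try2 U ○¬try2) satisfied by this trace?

The position after 0 is 1; ¬try2 U ○¬try2 is false there.

Does not hold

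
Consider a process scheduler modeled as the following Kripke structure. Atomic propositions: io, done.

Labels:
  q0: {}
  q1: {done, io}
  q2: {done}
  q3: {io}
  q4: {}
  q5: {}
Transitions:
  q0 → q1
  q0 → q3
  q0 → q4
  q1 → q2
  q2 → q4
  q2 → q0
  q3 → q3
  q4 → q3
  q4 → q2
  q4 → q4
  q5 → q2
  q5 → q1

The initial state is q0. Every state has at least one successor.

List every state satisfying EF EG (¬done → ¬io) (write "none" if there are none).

{q0, q1, q2, q4, q5}

States satisfying EG (¬done → ¬io): {q0, q1, q2, q4, q5}.
States satisfying EF EG (¬done → ¬io): {q0, q1, q2, q4, q5}.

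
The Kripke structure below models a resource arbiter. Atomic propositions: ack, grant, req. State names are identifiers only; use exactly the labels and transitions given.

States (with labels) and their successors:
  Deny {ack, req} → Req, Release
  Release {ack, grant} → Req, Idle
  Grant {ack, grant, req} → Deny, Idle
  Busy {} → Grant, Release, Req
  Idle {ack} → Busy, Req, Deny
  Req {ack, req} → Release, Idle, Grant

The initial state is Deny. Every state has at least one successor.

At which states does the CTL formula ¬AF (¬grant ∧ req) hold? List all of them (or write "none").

States satisfying ¬grant ∧ req: {Deny, Req}.
States satisfying AF (¬grant ∧ req): {Deny, Req}.
States satisfying ¬AF (¬grant ∧ req): {Release, Grant, Busy, Idle}.

{Release, Grant, Busy, Idle}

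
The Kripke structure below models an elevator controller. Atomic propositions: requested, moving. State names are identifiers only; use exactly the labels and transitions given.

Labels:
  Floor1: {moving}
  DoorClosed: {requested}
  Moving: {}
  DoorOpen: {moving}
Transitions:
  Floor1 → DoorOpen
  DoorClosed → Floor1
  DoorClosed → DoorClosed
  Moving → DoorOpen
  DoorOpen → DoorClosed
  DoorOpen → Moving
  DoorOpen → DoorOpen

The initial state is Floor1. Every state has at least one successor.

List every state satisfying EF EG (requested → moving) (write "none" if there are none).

{Floor1, DoorClosed, Moving, DoorOpen}

States satisfying EG (requested → moving): {Floor1, Moving, DoorOpen}.
States satisfying EF EG (requested → moving): {Floor1, DoorClosed, Moving, DoorOpen}.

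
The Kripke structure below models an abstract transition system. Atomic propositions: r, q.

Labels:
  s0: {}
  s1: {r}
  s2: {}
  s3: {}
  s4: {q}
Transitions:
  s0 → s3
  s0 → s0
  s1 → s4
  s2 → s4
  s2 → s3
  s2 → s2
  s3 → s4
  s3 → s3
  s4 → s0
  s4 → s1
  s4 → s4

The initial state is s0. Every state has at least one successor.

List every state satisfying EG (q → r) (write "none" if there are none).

States satisfying q → r: {s0, s1, s2, s3}.
States satisfying EG (q → r): {s0, s2, s3}.

{s0, s2, s3}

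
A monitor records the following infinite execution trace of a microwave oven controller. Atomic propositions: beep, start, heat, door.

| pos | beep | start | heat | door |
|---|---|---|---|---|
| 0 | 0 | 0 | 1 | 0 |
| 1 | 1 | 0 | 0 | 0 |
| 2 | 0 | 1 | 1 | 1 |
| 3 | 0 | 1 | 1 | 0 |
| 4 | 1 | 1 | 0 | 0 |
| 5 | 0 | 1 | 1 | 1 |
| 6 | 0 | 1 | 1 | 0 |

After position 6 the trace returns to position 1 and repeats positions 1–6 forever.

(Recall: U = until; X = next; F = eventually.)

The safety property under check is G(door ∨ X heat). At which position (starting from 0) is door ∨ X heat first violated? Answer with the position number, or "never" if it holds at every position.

0

At position 0 the labels are {heat} and the next position 1 has {beep}, so door ∨ X heat is false there. This is the first violation.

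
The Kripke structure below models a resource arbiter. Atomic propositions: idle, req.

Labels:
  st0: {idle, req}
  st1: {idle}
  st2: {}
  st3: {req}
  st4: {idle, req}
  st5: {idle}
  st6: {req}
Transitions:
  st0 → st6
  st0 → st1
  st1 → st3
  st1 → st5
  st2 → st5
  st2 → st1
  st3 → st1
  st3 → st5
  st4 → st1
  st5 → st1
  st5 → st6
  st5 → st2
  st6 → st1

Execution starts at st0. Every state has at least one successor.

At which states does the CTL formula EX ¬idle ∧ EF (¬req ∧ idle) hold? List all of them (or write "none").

{st0, st1, st5}

States satisfying ¬idle: {st2, st3, st6}.
States satisfying EX ¬idle: {st0, st1, st5}.
States satisfying ¬req ∧ idle: {st1, st5}.
States satisfying EF (¬req ∧ idle): {st0, st1, st2, st3, st4, st5, st6}.
States satisfying EX ¬idle ∧ EF (¬req ∧ idle): {st0, st1, st5}.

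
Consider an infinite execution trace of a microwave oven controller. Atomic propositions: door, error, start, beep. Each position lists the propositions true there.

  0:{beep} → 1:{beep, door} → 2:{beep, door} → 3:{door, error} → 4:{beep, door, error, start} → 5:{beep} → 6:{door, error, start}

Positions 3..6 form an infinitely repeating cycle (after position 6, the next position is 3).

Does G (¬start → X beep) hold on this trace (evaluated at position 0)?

Violated

¬start → X beep must hold at every position from 0 onward. It fails at position 2, so G (¬start → X beep) is false.
Positions where ¬start holds: 0, 1, 2, 3, 5.
Check X beep at each: 0→ok, 1→ok, 2→fails, 3→ok, 5→fails.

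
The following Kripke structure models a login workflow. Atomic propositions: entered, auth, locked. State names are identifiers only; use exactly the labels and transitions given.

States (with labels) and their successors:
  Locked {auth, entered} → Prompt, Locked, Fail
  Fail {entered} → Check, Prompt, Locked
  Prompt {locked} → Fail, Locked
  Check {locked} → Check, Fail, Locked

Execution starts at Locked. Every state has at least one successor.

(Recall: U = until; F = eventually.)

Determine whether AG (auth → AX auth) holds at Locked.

States satisfying auth → AX auth: {Fail, Prompt, Check}.
States satisfying AG (auth → AX auth): ∅.
Locked is reachable from Locked and violates auth → AX auth, so AG fails at Locked.
Locked ∉ Sat(AG (auth → AX auth)).

No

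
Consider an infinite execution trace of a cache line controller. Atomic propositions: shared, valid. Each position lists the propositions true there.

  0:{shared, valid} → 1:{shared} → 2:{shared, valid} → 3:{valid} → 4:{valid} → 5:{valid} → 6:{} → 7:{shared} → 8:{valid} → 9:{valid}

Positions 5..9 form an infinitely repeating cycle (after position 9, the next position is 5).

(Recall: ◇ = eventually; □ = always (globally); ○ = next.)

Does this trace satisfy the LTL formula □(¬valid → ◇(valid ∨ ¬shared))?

¬valid → ◇(valid ∨ ¬shared) holds at every position 0..9, and those are all positions ever visited, so □(¬valid → ◇(valid ∨ ¬shared)) holds.
Positions where ¬valid holds: 1, 6, 7.
Check ◇(valid ∨ ¬shared) at each: 1→ok, 6→ok, 7→ok.

Holds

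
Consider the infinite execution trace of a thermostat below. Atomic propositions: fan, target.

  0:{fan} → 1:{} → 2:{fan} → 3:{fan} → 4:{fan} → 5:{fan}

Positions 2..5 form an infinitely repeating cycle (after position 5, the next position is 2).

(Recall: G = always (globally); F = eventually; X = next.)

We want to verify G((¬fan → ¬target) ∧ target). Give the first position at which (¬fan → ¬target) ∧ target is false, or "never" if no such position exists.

At position 0 the labels are {fan}, so (¬fan → ¬target) ∧ target is false there. This is the first violation.

0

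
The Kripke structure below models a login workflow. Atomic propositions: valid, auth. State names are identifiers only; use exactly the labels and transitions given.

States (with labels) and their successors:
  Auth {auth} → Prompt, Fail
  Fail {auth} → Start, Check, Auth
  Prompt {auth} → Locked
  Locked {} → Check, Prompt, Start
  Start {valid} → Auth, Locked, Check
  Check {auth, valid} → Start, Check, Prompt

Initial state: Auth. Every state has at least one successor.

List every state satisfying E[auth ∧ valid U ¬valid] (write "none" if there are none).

{Auth, Fail, Prompt, Locked, Check}

States satisfying auth ∧ valid: {Check}.
States satisfying ¬valid: {Auth, Fail, Prompt, Locked}.
States satisfying E[auth ∧ valid U ¬valid]: {Auth, Fail, Prompt, Locked, Check}.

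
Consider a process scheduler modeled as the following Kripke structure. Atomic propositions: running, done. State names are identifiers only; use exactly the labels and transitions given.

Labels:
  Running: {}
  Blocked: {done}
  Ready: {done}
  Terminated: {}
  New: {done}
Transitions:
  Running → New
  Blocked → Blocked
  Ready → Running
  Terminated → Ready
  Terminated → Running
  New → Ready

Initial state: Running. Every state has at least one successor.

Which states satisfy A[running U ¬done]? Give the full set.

{Running, Terminated}

States satisfying running: ∅.
States satisfying ¬done: {Running, Terminated}.
States satisfying A[running U ¬done]: {Running, Terminated}.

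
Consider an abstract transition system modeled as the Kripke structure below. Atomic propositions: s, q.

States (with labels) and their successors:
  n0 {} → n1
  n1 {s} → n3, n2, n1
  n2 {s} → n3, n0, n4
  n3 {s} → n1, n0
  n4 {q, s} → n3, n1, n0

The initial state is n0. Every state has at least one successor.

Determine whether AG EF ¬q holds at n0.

States satisfying EF ¬q: {n0, n1, n2, n3, n4}.
States satisfying AG EF ¬q: {n0, n1, n2, n3, n4}.
Every state reachable from n0 satisfies EF ¬q.
n0 ∈ Sat(AG EF ¬q).

Yes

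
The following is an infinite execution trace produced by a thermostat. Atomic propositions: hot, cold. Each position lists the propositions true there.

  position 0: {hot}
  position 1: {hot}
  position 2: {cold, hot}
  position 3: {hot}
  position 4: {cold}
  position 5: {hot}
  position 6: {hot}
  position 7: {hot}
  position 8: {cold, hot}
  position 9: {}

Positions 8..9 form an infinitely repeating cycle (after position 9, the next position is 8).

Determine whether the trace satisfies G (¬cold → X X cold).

¬cold → X X cold must hold at every position from 0 onward. It fails at position 1, so G (¬cold → X X cold) is false.
Positions where ¬cold holds: 0, 1, 3, 5, 6, 7, 9.
Check X X cold at each: 0→ok, 1→fails, 3→fails, 5→fails, 6→ok, 7→fails, 9→fails.

Violated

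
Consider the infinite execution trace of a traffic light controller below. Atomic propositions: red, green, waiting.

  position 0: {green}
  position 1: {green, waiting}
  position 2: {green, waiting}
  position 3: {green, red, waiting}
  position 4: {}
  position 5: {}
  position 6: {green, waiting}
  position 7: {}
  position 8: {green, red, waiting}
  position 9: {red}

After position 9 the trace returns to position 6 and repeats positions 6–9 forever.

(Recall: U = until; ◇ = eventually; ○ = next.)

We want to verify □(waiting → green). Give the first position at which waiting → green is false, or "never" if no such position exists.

waiting → green holds at every position 0..9, and those are all the positions the trace ever visits, so the invariant □(waiting → green) is never violated.

never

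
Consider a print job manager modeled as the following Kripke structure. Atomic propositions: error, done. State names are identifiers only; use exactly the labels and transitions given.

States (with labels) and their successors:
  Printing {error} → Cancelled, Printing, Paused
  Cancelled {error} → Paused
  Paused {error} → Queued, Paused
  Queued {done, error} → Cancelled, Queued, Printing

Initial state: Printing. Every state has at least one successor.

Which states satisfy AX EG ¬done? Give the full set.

States satisfying EG ¬done: {Printing, Cancelled, Paused}.
States satisfying AX EG ¬done: {Printing, Cancelled}.

{Printing, Cancelled}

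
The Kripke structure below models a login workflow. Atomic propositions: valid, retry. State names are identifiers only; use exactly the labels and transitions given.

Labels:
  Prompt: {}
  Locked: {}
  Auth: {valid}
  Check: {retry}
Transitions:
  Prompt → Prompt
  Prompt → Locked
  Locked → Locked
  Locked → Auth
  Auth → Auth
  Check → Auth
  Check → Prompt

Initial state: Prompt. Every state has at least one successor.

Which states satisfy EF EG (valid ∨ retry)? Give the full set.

{Prompt, Locked, Auth, Check}

States satisfying EG (valid ∨ retry): {Auth, Check}.
States satisfying EF EG (valid ∨ retry): {Prompt, Locked, Auth, Check}.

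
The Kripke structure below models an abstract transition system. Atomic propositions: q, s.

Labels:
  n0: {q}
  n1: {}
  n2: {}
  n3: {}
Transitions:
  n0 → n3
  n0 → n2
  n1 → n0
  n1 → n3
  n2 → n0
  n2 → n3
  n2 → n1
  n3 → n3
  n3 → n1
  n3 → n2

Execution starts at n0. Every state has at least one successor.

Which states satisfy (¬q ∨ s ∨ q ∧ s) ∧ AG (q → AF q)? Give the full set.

{n1, n2, n3}

States satisfying ¬q: {n1, n2, n3}.
States satisfying ¬q ∨ s: {n1, n2, n3}.
States satisfying q ∧ s: ∅.
States satisfying ¬q ∨ s ∨ q ∧ s: {n1, n2, n3}.
States satisfying q → AF q: {n0, n1, n2, n3}.
States satisfying AG (q → AF q): {n0, n1, n2, n3}.
States satisfying (¬q ∨ s ∨ q ∧ s) ∧ AG (q → AF q): {n1, n2, n3}.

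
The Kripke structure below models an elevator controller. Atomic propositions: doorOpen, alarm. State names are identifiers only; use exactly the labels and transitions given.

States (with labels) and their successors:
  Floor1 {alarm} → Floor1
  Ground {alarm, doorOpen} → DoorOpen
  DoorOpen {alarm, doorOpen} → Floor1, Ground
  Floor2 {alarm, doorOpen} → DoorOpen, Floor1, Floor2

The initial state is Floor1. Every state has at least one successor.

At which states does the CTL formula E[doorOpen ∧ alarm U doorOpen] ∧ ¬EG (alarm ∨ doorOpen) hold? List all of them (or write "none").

States satisfying doorOpen ∧ alarm: {Ground, DoorOpen, Floor2}.
States satisfying doorOpen: {Ground, DoorOpen, Floor2}.
States satisfying E[doorOpen ∧ alarm U doorOpen]: {Ground, DoorOpen, Floor2}.
States satisfying alarm ∨ doorOpen: {Floor1, Ground, DoorOpen, Floor2}.
States satisfying EG (alarm ∨ doorOpen): {Floor1, Ground, DoorOpen, Floor2}.
States satisfying ¬EG (alarm ∨ doorOpen): ∅.
States satisfying E[doorOpen ∧ alarm U doorOpen] ∧ ¬EG (alarm ∨ doorOpen): ∅.

none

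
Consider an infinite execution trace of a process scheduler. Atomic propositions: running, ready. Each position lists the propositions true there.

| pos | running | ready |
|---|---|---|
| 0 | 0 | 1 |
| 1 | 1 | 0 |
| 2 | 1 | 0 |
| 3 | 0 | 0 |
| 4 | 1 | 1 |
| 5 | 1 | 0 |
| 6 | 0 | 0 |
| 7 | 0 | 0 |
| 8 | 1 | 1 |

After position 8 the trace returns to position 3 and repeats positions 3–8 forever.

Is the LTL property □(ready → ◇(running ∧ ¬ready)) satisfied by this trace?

Holds

ready → ◇(running ∧ ¬ready) holds at every position 0..8, and those are all positions ever visited, so □(ready → ◇(running ∧ ¬ready)) holds.
Positions where ready holds: 0, 4, 8.
Check ◇(running ∧ ¬ready) at each: 0→ok, 4→ok, 8→ok.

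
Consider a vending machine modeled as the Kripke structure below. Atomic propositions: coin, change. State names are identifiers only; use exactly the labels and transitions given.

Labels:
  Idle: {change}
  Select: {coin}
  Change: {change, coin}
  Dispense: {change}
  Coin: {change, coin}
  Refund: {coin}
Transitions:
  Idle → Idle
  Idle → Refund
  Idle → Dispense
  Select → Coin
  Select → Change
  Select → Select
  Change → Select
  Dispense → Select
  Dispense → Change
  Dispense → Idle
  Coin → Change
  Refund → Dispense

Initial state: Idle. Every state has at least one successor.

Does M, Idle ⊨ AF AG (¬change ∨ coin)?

Violated

States satisfying AG (¬change ∨ coin): {Select, Change, Coin}.
States satisfying AF AG (¬change ∨ coin): {Select, Change, Coin}.
There is a path from Idle along which AG (¬change ∨ coin) never holds.
Idle ∉ Sat(AF AG (¬change ∨ coin)).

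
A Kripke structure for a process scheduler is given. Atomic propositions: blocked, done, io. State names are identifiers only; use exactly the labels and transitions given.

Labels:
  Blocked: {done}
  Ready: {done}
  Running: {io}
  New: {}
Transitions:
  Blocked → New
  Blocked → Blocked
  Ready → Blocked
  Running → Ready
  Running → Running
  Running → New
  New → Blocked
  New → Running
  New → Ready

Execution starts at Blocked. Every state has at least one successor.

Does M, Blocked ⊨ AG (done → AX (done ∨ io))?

Violated

States satisfying done → AX (done ∨ io): {Ready, Running, New}.
States satisfying AG (done → AX (done ∨ io)): ∅.
Blocked is reachable from Blocked and violates done → AX (done ∨ io), so AG fails at Blocked.
Blocked ∉ Sat(AG (done → AX (done ∨ io))).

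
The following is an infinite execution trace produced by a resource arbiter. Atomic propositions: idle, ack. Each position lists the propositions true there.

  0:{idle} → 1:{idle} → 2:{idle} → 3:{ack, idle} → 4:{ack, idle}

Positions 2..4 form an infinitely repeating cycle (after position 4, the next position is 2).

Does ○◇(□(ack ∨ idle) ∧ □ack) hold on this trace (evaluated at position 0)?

The position after 0 is 1; ◇(□(ack ∨ idle) ∧ □ack) is false there.

Violated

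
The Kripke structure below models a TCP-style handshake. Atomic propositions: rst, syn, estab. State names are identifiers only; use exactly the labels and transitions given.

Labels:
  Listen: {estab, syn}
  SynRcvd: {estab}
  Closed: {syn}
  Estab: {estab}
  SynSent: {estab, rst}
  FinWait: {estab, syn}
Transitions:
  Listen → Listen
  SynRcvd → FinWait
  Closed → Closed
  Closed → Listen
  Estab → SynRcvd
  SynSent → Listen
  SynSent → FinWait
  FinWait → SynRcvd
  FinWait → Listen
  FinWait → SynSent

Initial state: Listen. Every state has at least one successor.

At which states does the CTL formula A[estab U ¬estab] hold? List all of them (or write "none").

{Closed}

States satisfying estab: {Listen, SynRcvd, Estab, SynSent, FinWait}.
States satisfying ¬estab: {Closed}.
States satisfying A[estab U ¬estab]: {Closed}.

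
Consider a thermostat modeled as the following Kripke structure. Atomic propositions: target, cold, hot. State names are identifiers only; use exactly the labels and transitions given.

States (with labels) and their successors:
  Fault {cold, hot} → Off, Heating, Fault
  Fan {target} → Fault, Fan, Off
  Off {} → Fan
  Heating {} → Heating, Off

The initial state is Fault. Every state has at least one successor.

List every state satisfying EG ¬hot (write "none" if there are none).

{Fan, Off, Heating}

States satisfying ¬hot: {Fan, Off, Heating}.
States satisfying EG ¬hot: {Fan, Off, Heating}.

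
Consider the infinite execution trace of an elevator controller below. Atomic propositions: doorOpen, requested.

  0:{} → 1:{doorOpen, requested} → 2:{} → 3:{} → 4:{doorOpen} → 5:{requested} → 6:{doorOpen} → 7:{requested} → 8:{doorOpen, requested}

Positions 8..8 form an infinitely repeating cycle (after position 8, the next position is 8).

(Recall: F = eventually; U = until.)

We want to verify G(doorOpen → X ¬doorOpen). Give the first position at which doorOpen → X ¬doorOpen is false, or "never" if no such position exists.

8

Check doorOpen → X ¬doorOpen at each position in order: 0 ✓, 1 ✓, 2 ✓, 3 ✓, 4 ✓, 5 ✓, 6 ✓, 7 ✓.
At position 8 the labels are {doorOpen, requested} and the next position 8 has {doorOpen, requested}, so doorOpen → X ¬doorOpen is false there. This is the first violation.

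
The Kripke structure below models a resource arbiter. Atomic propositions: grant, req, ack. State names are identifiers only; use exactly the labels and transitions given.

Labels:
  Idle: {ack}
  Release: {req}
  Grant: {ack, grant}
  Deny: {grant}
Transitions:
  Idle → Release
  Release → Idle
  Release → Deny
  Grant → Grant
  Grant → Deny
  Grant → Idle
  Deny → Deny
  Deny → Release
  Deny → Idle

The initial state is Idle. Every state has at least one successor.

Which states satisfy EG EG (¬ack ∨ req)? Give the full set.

{Release, Deny}

States satisfying EG (¬ack ∨ req): {Release, Deny}.
States satisfying EG EG (¬ack ∨ req): {Release, Deny}.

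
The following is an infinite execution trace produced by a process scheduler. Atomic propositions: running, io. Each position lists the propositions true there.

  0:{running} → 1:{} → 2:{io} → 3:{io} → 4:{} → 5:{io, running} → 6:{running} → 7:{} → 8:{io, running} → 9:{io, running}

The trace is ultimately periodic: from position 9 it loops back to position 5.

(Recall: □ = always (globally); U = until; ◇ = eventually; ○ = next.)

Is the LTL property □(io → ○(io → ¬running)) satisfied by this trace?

Does not hold

io → ○(io → ¬running) must hold at every position from 0 onward. It fails at position 8, so □(io → ○(io → ¬running)) is false.
Positions where io holds: 2, 3, 5, 8, 9.
Check ○(io → ¬running) at each: 2→ok, 3→ok, 5→ok, 8→fails, 9→fails.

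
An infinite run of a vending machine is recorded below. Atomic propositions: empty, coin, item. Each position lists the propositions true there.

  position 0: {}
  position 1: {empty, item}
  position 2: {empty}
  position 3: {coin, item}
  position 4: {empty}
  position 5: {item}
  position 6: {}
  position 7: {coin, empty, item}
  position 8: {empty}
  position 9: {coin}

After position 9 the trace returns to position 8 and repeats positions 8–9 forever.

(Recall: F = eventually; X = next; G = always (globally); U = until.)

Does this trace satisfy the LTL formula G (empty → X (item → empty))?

empty → X (item → empty) must hold at every position from 0 onward. It fails at position 2, so G (empty → X (item → empty)) is false.
Positions where empty holds: 1, 2, 4, 7, 8.
Check X (item → empty) at each: 1→ok, 2→fails, 4→fails, 7→ok, 8→ok.

Violated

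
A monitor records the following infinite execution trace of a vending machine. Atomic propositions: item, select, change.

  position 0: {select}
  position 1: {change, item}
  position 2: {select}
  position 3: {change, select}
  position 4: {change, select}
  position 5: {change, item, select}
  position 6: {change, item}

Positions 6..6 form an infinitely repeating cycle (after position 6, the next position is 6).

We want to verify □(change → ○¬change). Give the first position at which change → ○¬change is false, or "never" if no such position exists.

3

Check change → ○¬change at each position in order: 0 ✓, 1 ✓, 2 ✓.
At position 3 the labels are {change, select} and the next position 4 has {change, select}, so change → ○¬change is false there. This is the first violation.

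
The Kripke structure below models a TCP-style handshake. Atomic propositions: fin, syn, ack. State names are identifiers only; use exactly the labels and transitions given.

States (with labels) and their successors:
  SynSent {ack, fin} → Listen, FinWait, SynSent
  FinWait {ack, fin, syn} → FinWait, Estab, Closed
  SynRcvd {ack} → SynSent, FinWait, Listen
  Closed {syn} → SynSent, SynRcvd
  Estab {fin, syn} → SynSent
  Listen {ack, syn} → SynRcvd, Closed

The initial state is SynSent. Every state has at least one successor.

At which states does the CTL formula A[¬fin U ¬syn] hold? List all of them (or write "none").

States satisfying ¬fin: {SynRcvd, Closed, Listen}.
States satisfying ¬syn: {SynSent, SynRcvd}.
States satisfying A[¬fin U ¬syn]: {SynSent, SynRcvd, Closed, Listen}.

{SynSent, SynRcvd, Closed, Listen}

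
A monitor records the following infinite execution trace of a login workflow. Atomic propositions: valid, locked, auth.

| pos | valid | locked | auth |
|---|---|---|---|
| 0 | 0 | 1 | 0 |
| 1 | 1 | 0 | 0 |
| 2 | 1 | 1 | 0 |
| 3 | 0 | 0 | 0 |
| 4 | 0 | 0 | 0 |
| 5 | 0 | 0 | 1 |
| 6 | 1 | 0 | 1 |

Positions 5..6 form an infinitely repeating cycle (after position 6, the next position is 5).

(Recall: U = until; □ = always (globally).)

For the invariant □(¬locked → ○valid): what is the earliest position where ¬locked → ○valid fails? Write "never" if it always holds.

Check ¬locked → ○valid at each position in order: 0 ✓, 1 ✓, 2 ✓.
At position 3 the labels are {} and the next position 4 has {}, so ¬locked → ○valid is false there. This is the first violation.

3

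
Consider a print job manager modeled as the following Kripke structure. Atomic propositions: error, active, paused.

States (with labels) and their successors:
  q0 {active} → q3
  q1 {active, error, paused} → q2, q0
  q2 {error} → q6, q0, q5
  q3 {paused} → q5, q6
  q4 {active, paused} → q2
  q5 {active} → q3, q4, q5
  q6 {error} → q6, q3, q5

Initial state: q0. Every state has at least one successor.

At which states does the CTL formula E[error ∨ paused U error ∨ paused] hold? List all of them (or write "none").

{q1, q2, q3, q4, q6}

States satisfying error ∨ paused: {q1, q2, q3, q4, q6}.
States satisfying E[error ∨ paused U error ∨ paused]: {q1, q2, q3, q4, q6}.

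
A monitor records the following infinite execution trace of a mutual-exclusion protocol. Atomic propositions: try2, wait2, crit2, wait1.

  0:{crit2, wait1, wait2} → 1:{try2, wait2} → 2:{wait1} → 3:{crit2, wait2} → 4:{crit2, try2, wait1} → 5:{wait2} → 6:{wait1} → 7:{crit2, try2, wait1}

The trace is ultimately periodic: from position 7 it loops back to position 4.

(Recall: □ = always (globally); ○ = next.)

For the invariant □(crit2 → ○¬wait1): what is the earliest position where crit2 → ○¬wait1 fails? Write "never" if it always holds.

Check crit2 → ○¬wait1 at each position in order: 0 ✓, 1 ✓, 2 ✓.
At position 3 the labels are {crit2, wait2} and the next position 4 has {crit2, try2, wait1}, so crit2 → ○¬wait1 is false there. This is the first violation.

3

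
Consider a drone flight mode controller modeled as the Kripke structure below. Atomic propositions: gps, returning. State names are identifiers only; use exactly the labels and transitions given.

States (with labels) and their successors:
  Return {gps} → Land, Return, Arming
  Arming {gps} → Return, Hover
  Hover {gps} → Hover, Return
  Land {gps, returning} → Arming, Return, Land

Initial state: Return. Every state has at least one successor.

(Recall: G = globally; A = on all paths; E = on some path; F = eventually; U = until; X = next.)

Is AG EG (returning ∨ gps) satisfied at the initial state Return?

Satisfied

States satisfying EG (returning ∨ gps): {Return, Arming, Hover, Land}.
States satisfying AG EG (returning ∨ gps): {Return, Arming, Hover, Land}.
Every state reachable from Return satisfies EG (returning ∨ gps).
Return ∈ Sat(AG EG (returning ∨ gps)).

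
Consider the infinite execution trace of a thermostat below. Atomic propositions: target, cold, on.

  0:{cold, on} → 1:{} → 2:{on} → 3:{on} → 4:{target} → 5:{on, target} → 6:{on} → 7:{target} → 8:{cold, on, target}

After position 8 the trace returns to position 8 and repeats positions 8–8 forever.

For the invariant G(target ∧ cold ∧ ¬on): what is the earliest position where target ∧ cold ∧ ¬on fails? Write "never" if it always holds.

0

At position 0 the labels are {cold, on}, so target ∧ cold ∧ ¬on is false there. This is the first violation.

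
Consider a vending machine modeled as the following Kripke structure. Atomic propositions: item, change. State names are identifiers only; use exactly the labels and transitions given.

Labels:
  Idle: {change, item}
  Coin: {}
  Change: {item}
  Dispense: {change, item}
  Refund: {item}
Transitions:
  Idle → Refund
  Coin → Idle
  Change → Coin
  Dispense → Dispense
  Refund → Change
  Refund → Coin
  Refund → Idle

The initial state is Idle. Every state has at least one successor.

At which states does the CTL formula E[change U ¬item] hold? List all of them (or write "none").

{Coin}

States satisfying change: {Idle, Dispense}.
States satisfying ¬item: {Coin}.
States satisfying E[change U ¬item]: {Coin}.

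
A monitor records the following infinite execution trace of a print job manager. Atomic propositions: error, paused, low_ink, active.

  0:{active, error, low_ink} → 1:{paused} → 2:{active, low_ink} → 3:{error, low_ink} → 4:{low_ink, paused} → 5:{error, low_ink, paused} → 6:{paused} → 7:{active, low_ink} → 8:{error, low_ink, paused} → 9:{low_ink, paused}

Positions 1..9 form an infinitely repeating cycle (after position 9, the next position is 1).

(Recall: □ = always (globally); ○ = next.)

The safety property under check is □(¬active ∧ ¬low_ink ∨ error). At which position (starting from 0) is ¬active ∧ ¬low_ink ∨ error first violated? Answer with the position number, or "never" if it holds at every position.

2

Check ¬active ∧ ¬low_ink ∨ error at each position in order: 0 ✓, 1 ✓.
At position 2 the labels are {active, low_ink}, so ¬active ∧ ¬low_ink ∨ error is false there. This is the first violation.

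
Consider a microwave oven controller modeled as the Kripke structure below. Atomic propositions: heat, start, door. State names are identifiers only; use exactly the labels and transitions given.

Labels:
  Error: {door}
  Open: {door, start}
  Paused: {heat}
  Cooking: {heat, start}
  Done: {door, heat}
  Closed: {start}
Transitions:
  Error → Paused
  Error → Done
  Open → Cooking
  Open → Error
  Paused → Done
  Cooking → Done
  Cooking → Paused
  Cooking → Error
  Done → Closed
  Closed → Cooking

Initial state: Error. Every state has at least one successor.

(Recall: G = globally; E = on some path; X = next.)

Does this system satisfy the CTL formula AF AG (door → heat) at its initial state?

No

States satisfying AG (door → heat): ∅.
States satisfying AF AG (door → heat): ∅.
There is a path from Error along which AG (door → heat) never holds.
Error ∉ Sat(AF AG (door → heat)).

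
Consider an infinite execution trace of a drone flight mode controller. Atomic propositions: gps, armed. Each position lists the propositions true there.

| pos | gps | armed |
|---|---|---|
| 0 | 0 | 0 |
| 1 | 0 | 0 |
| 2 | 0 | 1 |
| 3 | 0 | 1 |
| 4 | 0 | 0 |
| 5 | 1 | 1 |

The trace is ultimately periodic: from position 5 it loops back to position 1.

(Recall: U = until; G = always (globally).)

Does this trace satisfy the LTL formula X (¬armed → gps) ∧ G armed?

The position after 0 is 1; ¬armed → gps is false there.
armed must hold at every position from 0 onward. It fails at position 0, so G armed is false.
At position 0: X (¬armed → gps) is false; G armed is false; so X (¬armed → gps) ∧ G armed is false.

Does not hold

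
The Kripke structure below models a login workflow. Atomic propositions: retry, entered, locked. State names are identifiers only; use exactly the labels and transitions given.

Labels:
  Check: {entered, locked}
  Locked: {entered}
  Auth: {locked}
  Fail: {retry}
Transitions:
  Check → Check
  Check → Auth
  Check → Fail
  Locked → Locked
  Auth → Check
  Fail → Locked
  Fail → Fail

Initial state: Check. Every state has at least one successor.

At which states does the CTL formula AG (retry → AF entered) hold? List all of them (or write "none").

{Locked}

States satisfying retry → AF entered: {Check, Locked, Auth}.
States satisfying AG (retry → AF entered): {Locked}.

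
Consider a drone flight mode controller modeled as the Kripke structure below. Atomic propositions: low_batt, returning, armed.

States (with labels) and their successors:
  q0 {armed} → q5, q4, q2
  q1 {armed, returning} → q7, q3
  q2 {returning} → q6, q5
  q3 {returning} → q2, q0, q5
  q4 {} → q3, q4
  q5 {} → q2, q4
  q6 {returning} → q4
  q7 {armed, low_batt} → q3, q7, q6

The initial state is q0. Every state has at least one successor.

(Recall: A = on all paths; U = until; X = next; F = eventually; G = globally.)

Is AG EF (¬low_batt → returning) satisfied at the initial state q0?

States satisfying EF (¬low_batt → returning): {q0, q1, q2, q3, q4, q5, q6, q7}.
States satisfying AG EF (¬low_batt → returning): {q0, q1, q2, q3, q4, q5, q6, q7}.
Every state reachable from q0 satisfies EF (¬low_batt → returning).
q0 ∈ Sat(AG EF (¬low_batt → returning)).

Yes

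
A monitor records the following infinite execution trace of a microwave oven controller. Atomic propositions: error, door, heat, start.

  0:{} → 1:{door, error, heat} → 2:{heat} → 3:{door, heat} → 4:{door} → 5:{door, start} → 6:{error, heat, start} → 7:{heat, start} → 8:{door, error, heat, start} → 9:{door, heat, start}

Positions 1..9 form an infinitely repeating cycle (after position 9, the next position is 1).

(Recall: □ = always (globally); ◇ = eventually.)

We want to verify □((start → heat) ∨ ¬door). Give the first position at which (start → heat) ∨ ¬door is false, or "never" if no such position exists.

Check (start → heat) ∨ ¬door at each position in order: 0 ✓, 1 ✓, 2 ✓, 3 ✓, 4 ✓.
At position 5 the labels are {door, start}, so (start → heat) ∨ ¬door is false there. This is the first violation.

5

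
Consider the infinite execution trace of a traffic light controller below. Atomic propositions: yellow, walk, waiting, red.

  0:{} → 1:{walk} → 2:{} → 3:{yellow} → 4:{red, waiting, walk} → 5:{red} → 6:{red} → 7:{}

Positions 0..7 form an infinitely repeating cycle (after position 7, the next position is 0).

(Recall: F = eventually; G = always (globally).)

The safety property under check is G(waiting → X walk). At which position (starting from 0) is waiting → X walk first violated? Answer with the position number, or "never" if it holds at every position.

4

Check waiting → X walk at each position in order: 0 ✓, 1 ✓, 2 ✓, 3 ✓.
At position 4 the labels are {red, waiting, walk} and the next position 5 has {red}, so waiting → X walk is false there. This is the first violation.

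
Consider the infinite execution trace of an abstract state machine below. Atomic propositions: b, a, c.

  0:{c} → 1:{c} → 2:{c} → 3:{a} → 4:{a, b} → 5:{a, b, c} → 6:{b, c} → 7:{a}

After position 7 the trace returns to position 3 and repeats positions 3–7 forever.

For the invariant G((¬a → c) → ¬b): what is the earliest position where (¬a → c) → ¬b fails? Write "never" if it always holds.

4

Check (¬a → c) → ¬b at each position in order: 0 ✓, 1 ✓, 2 ✓, 3 ✓.
At position 4 the labels are {a, b}, so (¬a → c) → ¬b is false there. This is the first violation.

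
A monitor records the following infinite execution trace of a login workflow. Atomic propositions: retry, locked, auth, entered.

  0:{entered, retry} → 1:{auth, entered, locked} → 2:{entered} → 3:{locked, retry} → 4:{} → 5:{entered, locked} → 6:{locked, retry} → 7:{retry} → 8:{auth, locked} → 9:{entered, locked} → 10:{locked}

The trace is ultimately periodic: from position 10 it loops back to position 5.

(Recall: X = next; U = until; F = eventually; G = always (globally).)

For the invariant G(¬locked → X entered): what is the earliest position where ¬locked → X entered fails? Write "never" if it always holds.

Check ¬locked → X entered at each position in order: 0 ✓, 1 ✓.
At position 2 the labels are {entered} and the next position 3 has {locked, retry}, so ¬locked → X entered is false there. This is the first violation.

2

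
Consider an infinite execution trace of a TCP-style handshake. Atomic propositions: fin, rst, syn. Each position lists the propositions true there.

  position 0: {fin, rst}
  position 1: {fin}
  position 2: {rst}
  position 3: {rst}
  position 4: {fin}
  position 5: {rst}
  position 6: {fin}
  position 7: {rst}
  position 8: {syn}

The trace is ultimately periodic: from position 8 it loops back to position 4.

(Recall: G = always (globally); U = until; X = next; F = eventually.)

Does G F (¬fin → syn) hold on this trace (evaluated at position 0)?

Satisfied

F (¬fin → syn) holds at every position 0..8, and those are all positions ever visited, so G F (¬fin → syn) holds.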